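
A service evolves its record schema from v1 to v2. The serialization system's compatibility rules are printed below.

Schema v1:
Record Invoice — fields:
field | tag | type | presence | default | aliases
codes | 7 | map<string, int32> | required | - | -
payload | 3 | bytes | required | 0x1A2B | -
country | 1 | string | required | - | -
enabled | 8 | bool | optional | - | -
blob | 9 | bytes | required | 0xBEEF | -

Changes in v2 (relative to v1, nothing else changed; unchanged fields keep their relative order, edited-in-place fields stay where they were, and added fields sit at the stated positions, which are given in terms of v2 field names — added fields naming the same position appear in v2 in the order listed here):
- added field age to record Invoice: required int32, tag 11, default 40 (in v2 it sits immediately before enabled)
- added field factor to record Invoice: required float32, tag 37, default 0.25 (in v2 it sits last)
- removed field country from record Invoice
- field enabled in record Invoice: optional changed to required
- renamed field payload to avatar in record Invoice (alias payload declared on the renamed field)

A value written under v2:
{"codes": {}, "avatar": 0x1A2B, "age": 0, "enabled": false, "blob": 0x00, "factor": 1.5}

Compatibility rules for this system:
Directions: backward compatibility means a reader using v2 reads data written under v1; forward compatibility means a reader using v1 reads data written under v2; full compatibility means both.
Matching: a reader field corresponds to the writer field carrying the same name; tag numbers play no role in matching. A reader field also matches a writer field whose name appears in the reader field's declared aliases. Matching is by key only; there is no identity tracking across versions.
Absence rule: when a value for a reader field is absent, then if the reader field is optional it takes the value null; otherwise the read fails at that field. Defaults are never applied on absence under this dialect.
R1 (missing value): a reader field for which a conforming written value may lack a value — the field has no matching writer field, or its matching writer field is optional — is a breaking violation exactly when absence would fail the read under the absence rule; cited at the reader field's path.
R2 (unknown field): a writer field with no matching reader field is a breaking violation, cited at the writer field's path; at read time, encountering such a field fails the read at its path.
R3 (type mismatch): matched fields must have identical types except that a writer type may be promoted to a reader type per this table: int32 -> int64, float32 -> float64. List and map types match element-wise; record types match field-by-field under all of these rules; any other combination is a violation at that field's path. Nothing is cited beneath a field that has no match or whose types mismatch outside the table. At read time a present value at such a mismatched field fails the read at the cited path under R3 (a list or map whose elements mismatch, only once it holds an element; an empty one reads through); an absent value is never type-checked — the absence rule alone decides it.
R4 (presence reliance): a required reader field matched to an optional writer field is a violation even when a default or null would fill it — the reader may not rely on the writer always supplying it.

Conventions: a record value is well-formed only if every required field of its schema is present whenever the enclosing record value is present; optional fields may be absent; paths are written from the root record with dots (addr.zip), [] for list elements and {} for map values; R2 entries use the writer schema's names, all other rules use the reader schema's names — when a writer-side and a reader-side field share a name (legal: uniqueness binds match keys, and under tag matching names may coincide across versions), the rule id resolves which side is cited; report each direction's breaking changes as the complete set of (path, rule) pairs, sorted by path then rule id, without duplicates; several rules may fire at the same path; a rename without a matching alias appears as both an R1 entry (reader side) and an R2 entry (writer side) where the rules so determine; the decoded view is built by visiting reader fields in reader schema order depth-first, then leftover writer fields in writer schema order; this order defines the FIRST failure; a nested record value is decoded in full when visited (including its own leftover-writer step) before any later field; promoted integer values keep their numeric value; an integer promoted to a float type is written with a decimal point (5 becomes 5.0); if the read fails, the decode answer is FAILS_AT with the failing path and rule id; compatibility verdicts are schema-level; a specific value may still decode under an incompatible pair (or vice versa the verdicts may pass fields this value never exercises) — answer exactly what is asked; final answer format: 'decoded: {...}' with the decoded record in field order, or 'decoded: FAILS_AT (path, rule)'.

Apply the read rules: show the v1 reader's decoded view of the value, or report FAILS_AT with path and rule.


decoded: FAILS_AT (payload, R1)

arrows below run writer -> reader for Invoice
decoding the Invoice value with the v1 reader:
  codes := {}
  read fails at payload under R1 (no fill)
  => FAILS_AT (payload, R1)
remaining Invoice differences; none change what is asked:
  added field factor to record Invoice: required float32, tag 37, default 0.25 (in v2 it sits last) -> shifts the Invoice verdicts, not this decode
  added field age to record Invoice: required int32, tag 11, default 40 (in v2 it sits immediately before enabled) -> shifts the Invoice verdicts, not this decode
  removed field country from record Invoice -> shifts the Invoice verdicts, not this decode
  field enabled in record Invoice: optional changed to required -> shifts the Invoice verdicts, not this decode


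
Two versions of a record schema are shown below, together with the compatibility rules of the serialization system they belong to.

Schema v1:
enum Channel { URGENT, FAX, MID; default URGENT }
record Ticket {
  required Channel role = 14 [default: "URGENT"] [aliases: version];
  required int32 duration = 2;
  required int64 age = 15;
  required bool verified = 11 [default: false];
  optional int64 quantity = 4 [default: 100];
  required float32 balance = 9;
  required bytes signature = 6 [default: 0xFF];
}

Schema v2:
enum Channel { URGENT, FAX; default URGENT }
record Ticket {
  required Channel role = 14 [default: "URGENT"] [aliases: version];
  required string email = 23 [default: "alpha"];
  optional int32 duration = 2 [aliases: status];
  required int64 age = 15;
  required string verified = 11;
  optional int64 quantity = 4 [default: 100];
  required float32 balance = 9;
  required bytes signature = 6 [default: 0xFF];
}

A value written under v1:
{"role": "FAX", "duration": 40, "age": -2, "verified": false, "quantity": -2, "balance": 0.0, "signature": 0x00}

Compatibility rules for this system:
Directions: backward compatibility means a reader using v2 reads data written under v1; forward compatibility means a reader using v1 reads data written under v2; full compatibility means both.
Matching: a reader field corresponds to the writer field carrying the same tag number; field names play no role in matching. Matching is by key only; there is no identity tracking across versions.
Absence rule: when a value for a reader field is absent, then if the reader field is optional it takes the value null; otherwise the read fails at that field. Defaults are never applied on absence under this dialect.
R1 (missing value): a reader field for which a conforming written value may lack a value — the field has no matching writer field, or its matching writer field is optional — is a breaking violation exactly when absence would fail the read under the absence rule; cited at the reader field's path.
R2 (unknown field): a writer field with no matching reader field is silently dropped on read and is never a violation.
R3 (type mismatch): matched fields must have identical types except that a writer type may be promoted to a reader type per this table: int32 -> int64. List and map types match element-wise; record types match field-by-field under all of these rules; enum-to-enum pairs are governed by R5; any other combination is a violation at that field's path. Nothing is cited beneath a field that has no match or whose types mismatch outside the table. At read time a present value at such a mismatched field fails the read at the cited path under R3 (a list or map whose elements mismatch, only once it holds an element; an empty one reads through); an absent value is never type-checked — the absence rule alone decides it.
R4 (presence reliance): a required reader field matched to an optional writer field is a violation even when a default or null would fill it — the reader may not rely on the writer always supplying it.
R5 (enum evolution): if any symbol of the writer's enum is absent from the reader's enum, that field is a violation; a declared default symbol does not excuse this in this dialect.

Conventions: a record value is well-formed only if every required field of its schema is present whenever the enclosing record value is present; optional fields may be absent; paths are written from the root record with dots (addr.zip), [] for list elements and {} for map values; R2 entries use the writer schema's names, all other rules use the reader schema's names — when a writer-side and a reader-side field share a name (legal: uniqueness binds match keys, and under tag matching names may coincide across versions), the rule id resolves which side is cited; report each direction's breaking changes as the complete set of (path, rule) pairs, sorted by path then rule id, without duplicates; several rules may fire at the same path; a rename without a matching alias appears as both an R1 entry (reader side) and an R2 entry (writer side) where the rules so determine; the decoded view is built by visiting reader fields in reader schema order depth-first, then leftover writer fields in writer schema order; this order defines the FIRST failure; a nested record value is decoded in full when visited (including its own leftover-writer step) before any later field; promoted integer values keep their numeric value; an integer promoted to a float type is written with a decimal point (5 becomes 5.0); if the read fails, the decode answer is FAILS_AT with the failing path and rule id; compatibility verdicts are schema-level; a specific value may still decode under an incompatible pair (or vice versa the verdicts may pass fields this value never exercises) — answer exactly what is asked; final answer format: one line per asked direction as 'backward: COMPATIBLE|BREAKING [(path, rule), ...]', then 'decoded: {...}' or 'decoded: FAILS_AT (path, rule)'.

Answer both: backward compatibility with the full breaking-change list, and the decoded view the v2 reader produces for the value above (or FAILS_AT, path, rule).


the writer's type comes first in each Ticket pair
checking backward for Ticket: reader v2 against writer v1:
  role <- role (Channel -> Channel, writer required)
  no writer field matches reader email
  duration <- duration (int32 -> int32, writer required)
  age <- age (int64 -> int64, writer required)
  verified <- verified (bool -> string, writer required)
  quantity <- quantity (int64 -> int64, writer optional)
  balance <- balance (float32 -> float32, writer required)
  signature <- signature (bytes -> bytes, writer required)
  R1 fires at email
  R5 fires at role
  R3 fires at verified
  backward on Ticket therefore BREAKING (3)
decode (reader v2):
  role := "FAX"
  read fails at email under R1 (no fill)
  => FAILS_AT (email, R1)
the other Ticket changes do not affect what is asked:
  field duration in record Ticket: required changed to optional -> its effect on Ticket is confined to the forward direction, not asked

backward: BREAKING [(email, R1), (role, R5), (verified, R3)]; decoded: FAILS_AT (email, R1)


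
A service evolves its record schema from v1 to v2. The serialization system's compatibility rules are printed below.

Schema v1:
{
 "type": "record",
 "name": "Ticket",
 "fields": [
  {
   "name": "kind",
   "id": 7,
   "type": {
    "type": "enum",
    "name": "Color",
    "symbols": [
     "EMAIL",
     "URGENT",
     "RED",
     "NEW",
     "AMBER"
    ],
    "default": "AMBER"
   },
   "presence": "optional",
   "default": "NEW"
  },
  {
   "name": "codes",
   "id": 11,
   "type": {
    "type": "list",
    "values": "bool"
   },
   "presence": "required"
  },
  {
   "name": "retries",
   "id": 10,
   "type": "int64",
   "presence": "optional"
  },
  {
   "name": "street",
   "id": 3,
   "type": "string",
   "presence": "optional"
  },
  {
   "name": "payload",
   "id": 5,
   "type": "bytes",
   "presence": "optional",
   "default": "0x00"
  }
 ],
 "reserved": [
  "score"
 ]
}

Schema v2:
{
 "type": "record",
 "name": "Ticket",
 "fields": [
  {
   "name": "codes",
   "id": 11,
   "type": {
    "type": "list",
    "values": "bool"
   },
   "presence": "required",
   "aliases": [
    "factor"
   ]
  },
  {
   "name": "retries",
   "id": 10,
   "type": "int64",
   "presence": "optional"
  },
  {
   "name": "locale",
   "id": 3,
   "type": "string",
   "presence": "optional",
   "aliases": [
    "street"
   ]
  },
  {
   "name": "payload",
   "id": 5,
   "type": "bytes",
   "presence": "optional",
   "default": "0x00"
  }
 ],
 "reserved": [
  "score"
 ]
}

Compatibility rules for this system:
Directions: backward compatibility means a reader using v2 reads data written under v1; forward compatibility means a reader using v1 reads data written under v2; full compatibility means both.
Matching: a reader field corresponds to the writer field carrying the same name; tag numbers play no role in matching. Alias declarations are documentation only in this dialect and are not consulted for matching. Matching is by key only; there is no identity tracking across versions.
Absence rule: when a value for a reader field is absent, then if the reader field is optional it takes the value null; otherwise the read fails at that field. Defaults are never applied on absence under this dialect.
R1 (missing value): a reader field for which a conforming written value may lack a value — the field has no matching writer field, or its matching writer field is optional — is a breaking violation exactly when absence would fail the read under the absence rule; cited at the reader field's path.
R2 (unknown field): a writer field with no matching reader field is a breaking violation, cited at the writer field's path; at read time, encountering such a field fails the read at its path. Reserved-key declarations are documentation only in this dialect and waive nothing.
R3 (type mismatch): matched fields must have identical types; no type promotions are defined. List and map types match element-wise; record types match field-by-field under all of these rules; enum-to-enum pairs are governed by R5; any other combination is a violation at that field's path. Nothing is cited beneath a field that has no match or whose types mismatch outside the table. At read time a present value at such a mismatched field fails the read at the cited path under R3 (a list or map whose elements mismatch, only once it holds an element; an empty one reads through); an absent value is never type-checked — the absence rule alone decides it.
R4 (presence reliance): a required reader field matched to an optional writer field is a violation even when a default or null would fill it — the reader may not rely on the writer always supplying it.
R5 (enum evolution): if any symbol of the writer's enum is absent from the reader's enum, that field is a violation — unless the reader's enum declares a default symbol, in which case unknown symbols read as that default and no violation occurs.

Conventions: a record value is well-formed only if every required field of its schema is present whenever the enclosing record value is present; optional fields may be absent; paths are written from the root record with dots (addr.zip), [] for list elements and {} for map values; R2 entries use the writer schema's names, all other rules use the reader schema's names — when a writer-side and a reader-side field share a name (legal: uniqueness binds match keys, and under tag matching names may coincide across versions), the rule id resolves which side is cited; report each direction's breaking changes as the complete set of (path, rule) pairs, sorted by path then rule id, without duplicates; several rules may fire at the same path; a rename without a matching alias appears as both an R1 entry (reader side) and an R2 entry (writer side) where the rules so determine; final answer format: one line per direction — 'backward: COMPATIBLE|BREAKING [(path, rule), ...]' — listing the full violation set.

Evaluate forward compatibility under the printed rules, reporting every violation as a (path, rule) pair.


in Ticket below, arrows point writer -> reader
forward for Ticket (reader v1, writer v2):
  no writer field matches reader kind
  codes: paired with writer codes (list<bool> -> list<bool>; writer required)
  retries: paired with writer retries (int64 -> int64; writer optional)
  no writer field matches reader street
  payload: paired with writer payload (bytes -> bytes; writer optional)
  locale (writer side), unknown to reader
  R2 fires at locale
  => forward: BREAKING (1)
checking off the Ticket differences that do not matter here:
  removed field kind from record Ticket -> fires only in the backward direction of Ticket, which is not asked here

forward: BREAKING [(locale, R2)]


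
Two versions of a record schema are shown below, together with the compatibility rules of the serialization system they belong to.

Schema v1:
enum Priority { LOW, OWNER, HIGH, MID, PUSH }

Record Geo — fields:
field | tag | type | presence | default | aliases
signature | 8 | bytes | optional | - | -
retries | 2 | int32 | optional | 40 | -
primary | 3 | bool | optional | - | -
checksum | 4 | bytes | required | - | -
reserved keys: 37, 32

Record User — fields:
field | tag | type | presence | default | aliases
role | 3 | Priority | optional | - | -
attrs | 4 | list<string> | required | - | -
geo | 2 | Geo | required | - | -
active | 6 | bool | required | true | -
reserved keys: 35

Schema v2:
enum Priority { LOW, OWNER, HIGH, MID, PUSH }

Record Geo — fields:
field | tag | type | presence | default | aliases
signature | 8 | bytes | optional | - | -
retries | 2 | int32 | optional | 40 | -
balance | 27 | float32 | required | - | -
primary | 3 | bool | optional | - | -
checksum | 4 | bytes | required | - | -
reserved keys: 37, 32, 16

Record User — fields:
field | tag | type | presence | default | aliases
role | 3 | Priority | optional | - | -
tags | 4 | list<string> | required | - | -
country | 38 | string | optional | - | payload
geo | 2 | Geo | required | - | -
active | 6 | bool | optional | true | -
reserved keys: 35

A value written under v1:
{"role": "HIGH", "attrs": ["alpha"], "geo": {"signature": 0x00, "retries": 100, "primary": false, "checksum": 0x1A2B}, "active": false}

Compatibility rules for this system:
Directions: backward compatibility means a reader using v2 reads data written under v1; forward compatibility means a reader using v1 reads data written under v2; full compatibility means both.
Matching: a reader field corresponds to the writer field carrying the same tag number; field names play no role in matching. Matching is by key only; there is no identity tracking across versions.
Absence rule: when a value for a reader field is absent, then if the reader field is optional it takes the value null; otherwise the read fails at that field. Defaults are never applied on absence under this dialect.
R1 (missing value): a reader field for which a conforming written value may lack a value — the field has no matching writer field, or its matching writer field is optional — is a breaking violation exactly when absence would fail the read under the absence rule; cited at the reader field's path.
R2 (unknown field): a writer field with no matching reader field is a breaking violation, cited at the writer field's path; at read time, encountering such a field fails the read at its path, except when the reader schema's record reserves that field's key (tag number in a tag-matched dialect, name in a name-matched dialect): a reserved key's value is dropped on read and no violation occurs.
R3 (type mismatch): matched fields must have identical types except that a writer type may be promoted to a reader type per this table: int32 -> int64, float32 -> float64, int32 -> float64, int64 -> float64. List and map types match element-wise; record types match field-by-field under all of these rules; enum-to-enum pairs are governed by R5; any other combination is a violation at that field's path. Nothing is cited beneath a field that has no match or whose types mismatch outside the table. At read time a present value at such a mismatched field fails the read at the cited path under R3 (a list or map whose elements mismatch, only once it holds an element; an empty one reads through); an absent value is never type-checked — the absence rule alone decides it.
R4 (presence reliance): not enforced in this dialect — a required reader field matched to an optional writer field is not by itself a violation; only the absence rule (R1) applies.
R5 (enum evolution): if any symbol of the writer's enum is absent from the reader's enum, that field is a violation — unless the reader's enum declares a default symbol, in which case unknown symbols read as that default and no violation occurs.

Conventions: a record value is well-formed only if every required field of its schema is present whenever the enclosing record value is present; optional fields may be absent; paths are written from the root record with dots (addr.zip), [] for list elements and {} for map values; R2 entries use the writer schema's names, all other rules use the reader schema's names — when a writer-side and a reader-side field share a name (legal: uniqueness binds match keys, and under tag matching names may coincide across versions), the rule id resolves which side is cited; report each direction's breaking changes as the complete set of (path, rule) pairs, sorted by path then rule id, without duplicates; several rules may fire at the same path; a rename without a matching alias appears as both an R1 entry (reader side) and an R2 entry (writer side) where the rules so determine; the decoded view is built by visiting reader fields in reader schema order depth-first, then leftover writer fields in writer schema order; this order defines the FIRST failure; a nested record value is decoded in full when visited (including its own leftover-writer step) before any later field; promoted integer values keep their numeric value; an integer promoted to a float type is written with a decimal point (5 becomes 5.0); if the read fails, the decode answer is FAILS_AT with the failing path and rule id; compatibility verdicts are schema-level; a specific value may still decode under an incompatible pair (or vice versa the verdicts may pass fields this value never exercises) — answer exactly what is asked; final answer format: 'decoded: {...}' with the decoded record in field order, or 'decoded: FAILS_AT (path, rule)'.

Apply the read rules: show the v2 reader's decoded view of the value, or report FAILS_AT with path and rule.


the writer's type comes first in each User pair
decode walk for User under reader schema v2:
  role := "HIGH"
  tags := ["alpha"] (from writer attrs)
  country := null (absent, optional -> null)
  geo.signature := 0x00
  geo.retries := 100
  read fails at geo.balance under R1 (no fill)
  => FAILS_AT (geo.balance, R1)
the rest of the User diff is inert for this question:
  renamed field attrs to tags in record User -> inert under this dialect — no rule fires on User and the result does not move
  added field country to record User: optional string, tag 38 (in v2 it sits immediately before geo) -> a verdict-level change on User — the shown value reads the same
  field active in record User: required changed to optional -> a verdict-level change on User — the shown value reads the same

decoded: FAILS_AT (geo.balance, R1)


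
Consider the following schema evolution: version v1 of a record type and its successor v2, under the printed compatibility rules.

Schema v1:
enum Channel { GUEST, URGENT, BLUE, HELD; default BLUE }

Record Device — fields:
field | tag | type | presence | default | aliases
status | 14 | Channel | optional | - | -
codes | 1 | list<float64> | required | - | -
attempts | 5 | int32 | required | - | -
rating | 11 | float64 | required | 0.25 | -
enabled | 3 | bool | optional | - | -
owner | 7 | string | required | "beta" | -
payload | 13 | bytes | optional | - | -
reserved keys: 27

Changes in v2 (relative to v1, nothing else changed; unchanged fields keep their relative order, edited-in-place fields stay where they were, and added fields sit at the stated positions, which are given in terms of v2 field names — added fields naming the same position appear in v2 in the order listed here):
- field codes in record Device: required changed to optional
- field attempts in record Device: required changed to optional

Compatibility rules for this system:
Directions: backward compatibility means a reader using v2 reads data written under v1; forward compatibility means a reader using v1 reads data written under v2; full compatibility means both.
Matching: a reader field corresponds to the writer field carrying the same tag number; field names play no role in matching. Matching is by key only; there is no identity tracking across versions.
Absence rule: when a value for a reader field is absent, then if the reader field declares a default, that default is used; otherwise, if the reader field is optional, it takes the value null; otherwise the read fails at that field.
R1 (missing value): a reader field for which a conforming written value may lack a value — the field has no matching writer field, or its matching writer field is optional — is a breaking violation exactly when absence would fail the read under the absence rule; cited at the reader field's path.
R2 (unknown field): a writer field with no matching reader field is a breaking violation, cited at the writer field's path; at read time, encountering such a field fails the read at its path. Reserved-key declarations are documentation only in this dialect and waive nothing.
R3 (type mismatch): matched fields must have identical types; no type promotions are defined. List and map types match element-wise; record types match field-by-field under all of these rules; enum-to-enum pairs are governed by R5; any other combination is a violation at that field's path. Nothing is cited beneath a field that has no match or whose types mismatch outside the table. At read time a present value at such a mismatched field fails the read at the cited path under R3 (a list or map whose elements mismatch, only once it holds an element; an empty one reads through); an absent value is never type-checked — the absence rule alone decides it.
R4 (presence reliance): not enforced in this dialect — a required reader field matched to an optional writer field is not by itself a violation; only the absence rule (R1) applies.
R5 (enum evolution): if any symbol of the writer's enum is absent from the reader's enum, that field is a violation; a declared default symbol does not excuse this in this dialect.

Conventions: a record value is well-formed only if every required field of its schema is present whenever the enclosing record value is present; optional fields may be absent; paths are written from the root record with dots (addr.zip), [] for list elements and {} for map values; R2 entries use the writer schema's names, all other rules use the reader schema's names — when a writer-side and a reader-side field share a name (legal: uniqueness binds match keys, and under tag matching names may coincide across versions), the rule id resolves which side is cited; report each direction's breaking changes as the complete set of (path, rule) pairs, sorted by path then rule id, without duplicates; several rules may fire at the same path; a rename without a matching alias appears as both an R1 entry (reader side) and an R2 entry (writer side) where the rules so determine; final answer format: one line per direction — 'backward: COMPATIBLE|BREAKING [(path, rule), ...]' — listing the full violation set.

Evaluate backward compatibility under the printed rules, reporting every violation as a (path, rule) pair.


in Device below, arrows point writer -> reader
backward analysis of Device with v2 as reader and v1 as writer:
  Channel -> Channel, writer optional: status aligns to status
  list<float64> -> list<float64>, writer required: codes aligns to codes
  int32 -> int32, writer required: attempts aligns to attempts
  float64 -> float64, writer required: rating aligns to rating
  bool -> bool, writer optional: enabled aligns to enabled
  string -> string, writer required: owner aligns to owner
  bytes -> bytes, writer optional: payload aligns to payload
  nothing fires on Device: backward is COMPATIBLE
the other Device changes do not affect what is asked:
  field codes in record Device: required changed to optional -> fires only in the forward direction of Device, which is not asked here
  field attempts in record Device: required changed to optional -> fires only in the forward direction of Device, which is not asked here

backward: COMPATIBLE []


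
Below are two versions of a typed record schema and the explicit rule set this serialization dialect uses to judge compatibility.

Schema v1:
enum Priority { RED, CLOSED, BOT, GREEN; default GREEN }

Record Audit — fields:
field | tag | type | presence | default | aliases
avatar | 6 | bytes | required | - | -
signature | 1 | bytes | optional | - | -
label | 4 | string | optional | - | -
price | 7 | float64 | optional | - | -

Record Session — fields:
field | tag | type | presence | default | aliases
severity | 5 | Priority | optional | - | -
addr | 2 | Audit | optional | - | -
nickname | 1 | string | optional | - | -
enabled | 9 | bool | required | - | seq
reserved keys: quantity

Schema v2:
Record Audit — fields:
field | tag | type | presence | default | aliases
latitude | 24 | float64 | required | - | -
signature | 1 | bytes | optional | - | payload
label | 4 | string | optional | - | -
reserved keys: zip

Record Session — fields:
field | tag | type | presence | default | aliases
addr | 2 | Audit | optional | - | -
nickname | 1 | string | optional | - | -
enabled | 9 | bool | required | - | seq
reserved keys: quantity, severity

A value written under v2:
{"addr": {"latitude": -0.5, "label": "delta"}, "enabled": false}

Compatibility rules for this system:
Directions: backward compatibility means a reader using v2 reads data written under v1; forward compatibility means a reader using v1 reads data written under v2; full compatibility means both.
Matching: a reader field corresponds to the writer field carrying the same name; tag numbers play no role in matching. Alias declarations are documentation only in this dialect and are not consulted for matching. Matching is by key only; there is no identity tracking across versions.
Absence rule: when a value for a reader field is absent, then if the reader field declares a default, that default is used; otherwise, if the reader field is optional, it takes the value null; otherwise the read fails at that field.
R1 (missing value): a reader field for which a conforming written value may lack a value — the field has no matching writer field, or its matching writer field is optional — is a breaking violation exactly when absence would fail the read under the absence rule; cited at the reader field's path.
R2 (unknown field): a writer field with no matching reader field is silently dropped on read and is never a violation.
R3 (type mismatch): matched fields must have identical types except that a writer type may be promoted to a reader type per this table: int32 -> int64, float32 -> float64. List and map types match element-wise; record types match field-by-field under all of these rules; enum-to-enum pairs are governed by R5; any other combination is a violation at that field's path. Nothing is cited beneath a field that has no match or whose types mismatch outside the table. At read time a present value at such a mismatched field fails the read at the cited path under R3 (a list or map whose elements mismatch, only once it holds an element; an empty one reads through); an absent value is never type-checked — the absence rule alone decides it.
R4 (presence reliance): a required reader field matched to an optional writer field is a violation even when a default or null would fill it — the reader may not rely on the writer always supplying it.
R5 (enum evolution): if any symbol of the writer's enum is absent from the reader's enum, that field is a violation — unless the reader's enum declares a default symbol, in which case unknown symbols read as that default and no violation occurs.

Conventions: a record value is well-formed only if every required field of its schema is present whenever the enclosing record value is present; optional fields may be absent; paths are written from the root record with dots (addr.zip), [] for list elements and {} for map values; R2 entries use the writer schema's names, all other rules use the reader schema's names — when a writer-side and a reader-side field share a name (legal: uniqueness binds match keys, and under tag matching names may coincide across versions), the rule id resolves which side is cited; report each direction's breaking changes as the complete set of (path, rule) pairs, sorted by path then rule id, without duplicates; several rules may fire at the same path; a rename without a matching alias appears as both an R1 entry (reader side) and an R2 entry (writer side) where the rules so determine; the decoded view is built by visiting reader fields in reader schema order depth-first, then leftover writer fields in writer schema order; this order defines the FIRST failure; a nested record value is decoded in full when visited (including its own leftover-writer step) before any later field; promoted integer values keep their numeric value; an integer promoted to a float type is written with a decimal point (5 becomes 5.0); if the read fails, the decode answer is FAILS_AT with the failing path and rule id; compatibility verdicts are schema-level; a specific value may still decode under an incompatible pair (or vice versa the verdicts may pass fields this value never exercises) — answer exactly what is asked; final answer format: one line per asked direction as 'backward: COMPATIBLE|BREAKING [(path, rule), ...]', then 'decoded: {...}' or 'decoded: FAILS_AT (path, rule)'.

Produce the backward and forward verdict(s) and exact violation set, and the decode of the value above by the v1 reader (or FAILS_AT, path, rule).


in Session below, arrows point writer -> reader
checking backward for Session: reader v2 against writer v1:
  addr <- addr (Audit -> Audit, writer optional)
  nickname <- nickname (string -> string, writer optional)
  enabled <- enabled (bool -> bool, writer required)
  leftover writer field: severity
  addr.latitude has no writer counterpart
  addr.signature <- addr.signature (bytes -> bytes, writer optional)
  addr.label <- addr.label (string -> string, writer optional)
  leftover writer field: addr.avatar
  leftover writer field: addr.price
  breaking: (addr.latitude, R1)
  backward on Session therefore BREAKING (1)
checking forward for Session: reader v1 against writer v2:
  severity has no writer counterpart
  addr <- addr (Audit -> Audit, writer optional)
  nickname <- nickname (string -> string, writer optional)
  enabled <- enabled (bool -> bool, writer required)
  addr.avatar has no writer counterpart
  addr.signature <- addr.signature (bytes -> bytes, writer optional)
  addr.label <- addr.label (string -> string, writer optional)
  addr.price has no writer counterpart
  leftover writer field: addr.latitude
  breaking: (addr.avatar, R1)
  forward on Session therefore BREAKING (1)
decoding the Session value with the v1 reader:
  severity := null (missing; optional => null)
  read fails at addr.avatar under R1 (no fill)
  => FAILS_AT (addr.avatar, R1)

backward: BREAKING [(addr.latitude, R1)]; forward: BREAKING [(addr.avatar, R1)]; decoded: FAILS_AT (addr.avatar, R1)


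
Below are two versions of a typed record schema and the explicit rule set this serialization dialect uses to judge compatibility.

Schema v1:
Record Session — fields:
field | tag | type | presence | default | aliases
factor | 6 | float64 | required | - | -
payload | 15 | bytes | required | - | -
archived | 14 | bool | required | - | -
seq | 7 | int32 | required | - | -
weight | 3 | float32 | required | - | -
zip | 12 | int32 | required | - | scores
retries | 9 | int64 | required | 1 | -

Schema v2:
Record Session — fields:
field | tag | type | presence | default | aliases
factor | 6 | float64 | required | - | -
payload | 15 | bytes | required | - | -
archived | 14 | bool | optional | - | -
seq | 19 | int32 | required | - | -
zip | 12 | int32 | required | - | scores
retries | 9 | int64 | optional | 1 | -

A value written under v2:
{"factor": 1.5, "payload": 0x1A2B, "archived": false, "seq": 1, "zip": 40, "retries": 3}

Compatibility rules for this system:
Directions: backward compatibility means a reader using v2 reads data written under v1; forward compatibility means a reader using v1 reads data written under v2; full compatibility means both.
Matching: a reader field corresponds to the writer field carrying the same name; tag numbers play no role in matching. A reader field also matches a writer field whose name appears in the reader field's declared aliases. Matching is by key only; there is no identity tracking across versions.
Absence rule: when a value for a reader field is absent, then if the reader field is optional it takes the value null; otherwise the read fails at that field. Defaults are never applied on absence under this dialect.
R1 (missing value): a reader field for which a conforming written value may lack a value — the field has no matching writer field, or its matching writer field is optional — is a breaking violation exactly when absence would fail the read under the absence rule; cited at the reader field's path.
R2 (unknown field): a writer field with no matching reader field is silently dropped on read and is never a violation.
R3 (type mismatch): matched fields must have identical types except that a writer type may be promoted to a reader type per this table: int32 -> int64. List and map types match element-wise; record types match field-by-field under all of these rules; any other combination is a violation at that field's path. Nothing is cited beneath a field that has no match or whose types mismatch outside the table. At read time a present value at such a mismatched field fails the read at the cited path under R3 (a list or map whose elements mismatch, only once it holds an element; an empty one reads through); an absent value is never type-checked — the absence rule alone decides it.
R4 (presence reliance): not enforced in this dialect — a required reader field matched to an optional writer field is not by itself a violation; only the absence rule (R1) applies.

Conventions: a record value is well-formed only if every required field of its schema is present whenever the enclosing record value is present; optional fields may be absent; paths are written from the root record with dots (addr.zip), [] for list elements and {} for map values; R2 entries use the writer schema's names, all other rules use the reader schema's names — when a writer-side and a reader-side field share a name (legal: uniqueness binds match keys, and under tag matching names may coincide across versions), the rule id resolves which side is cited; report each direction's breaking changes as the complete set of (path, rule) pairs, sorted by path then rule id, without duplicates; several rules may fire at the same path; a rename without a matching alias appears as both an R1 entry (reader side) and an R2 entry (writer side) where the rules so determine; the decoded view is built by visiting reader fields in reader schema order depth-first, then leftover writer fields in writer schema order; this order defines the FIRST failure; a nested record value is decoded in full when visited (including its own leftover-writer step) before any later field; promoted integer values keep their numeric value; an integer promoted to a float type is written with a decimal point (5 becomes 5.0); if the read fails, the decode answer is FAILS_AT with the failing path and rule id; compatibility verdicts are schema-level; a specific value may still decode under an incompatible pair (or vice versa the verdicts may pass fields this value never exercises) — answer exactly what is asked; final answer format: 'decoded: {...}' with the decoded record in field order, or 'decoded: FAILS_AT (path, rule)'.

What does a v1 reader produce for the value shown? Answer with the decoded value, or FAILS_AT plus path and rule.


decoded: FAILS_AT (weight, R1)

the writer's type comes first in each Session pair
decoding the Session value with the v1 reader:
  factor := 1.5
  payload := 0x1A2B
  archived := false
  seq := 1
  read fails at weight under R1 (no fill)
  => FAILS_AT (weight, R1)
the other Session changes do not affect what is asked:
  field archived in record Session: required changed to optional -> matters for Session compatibility verdicts, not for this value's decode
  field seq in record Session: tag 7 changed to 19 -> no rule fires on it and the decoded Session view is identical with or without it
  field retries in record Session: required changed to optional -> matters for Session compatibility verdicts, not for this value's decode
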